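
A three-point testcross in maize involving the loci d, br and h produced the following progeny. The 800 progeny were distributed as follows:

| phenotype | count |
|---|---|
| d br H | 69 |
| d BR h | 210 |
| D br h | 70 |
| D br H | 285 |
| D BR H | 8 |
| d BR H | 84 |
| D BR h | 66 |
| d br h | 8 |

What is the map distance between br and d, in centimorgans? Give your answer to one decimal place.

The two most frequent reciprocal classes, d BR h and D br H, are the parental types, so the F1 was d BR h / D br H.
The two rarest classes, d br h and D BR H, are the double crossovers. Comparing them with the parentals, only the br allele has switched, so br is the middle locus and the order is h – br – d.
Crossovers in the br–d interval produce the single-crossover classes D BR h and d br H (66 + 69 = 135) plus the double crossovers (16).
RF(br–d) = (135 + 16) / 800 = 151/800 = 0.1888 → 18.9 centimorgans.

18.9 centimorgans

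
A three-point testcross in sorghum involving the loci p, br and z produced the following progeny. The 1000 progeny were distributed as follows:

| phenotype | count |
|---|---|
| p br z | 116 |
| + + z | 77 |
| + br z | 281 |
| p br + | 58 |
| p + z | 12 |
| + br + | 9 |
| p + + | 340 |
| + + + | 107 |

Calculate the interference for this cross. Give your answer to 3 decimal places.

The two most frequent reciprocal classes, p + + and + br z, are the parental types, so the F1 was p + + / + br z.
The two rarest classes, p + z and + br +, are the double crossovers. Comparing them with the parentals, only the z allele has switched, so z is the middle locus and the order is p – z – br.
p–z: (223 + 21)/1000 = 0.2440; z–br: (135 + 21)/1000 = 0.1560.
Expected DCO frequency = 0.2440 × 0.1560 ≈ 0.03806; observed = 21/1000 ≈ 0.02100.
Coefficient of coincidence = 0.02100/0.03806 ≈ 0.552; interference = 1 − 0.552 = 0.448.

0.448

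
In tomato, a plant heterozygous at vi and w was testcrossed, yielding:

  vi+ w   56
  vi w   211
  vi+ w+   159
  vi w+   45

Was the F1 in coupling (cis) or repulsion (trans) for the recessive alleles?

cis

The two most frequent classes are vi+ w+ (159) and vi w (211); these are the parental (non-recombinant) types.
So the F1 carried vi+ w+ on one chromosome and vi w on the other — the recessive alleles are on the same chromosome (cis / coupling).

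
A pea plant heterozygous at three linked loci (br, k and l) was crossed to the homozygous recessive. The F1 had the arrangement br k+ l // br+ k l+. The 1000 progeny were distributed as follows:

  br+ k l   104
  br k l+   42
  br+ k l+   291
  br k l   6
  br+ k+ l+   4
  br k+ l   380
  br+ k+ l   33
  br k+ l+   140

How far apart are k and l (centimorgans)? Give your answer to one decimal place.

25.4 centimorgans

The two rarest classes, br k l and br+ k+ l+, are the double crossovers. Comparing them with the parentals, only the k allele has switched, so k is the middle locus and the order is l – k – br.
Crossovers in the l–k interval produce the single-crossover classes br k+ l+ and br+ k l (140 + 104 = 244) plus the double crossovers (10).
RF(l–k) = (244 + 10) / 1000 = 254/1000 = 0.2540 → 25.4 centimorgans.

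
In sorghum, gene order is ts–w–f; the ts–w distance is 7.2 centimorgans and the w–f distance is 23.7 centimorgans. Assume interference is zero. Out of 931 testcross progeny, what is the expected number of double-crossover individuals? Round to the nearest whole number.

16

Map distances give recombination frequencies of 0.072 and 0.237 for the two intervals.
With no interference, expected double-crossover frequency = 0.072 × 0.237 = 0.01706.
Expected number = 0.01706 × 931 = 15.89 ≈ 16.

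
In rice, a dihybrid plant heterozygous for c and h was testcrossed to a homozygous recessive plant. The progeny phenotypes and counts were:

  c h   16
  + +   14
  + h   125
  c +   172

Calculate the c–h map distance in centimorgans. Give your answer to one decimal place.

9.2 centimorgans

The two most frequent classes, + h (125) and c + (172), are the parental types, so the F1 was + h / c +.
The recombinant classes are + + and c h: 14 + 16 = 30.
Recombination frequency = 30/327 = 0.0917 ≈ 9.2%, i.e. 9.2 centimorgans.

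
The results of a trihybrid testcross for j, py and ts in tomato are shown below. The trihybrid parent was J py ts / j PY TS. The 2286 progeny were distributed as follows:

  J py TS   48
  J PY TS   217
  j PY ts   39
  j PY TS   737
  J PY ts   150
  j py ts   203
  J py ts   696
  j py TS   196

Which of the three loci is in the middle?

ts

The two rarest classes, J py TS and j PY ts, are the double crossovers. Comparing them with the parentals, only the ts allele has switched, so ts is the middle locus and the order is py – ts – j.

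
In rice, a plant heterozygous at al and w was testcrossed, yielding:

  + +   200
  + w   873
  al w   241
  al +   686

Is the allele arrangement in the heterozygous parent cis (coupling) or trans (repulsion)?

The two most frequent classes are + w (873) and al + (686); these are the parental (non-recombinant) types.
So the F1 carried + w on one chromosome and al + on the other — the recessive alleles are on opposite chromosomes (trans / repulsion).

trans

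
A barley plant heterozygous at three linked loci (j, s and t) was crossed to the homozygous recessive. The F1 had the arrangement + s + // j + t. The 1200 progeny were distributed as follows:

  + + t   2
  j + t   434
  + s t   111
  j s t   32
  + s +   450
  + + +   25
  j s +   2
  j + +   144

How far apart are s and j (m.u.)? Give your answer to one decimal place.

The two rarest classes, j s + and + + t, are the double crossovers. Comparing them with the parentals, only the j allele has switched, so j is the middle locus and the order is s – j – t.
Crossovers in the s–j interval produce the single-crossover classes + + + and j s t (25 + 32 = 57) plus the double crossovers (4).
RF(s–j) = (57 + 4) / 1200 = 61/1200 = 0.0508 → 5.1 m.u.

5.1 m.u.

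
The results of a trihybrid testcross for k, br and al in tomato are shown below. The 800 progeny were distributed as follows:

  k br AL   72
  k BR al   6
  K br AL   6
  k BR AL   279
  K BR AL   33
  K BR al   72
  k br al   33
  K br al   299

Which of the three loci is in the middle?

The two most frequent reciprocal classes, K br al and k BR AL, are the parental types, so the F1 was K br al / k BR AL.
The two rarest classes, K br AL and k BR al, are the double crossovers. Comparing them with the parentals, only the al allele has switched, so al is the middle locus and the order is k – al – br.

al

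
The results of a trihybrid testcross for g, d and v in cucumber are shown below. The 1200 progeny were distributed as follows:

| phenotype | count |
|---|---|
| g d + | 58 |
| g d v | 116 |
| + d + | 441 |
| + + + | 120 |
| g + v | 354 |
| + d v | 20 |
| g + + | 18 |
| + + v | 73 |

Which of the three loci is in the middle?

The two most frequent reciprocal classes, g + v and + d +, are the parental types, so the F1 was g + v / + d +.
The two rarest classes, g + + and + d v, are the double crossovers. Comparing them with the parentals, only the v allele has switched, so v is the middle locus and the order is d – v – g.

v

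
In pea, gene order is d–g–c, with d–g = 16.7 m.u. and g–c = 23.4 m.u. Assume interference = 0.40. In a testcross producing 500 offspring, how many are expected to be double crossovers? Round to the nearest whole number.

12

Map distances give recombination frequencies of 0.167 and 0.234 for the two intervals.
With interference 0.40 (so coincidence = 0.60), expected double-crossover frequency = 0.167 × 0.234 × 0.60 = 0.02345.
Expected number = 0.02345 × 500 = 11.72 ≈ 12.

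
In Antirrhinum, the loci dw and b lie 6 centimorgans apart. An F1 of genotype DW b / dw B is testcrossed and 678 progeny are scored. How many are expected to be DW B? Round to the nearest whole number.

A map distance of 6 centimorgans corresponds to a recombination frequency of 0.060.
The F1 is DW b / dw B, so DW B is a recombinant gamete class with expected frequency r/2 = 0.060/2 = 0.0300.
Expected number = 0.0300 × 678 = 20.34 ≈ 20.

20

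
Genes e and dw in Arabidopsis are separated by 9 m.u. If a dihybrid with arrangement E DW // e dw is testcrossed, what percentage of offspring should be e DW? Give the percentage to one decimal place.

A map distance of 9 m.u. corresponds to a recombination frequency of 0.090.
The F1 is E DW / e dw, so e DW is a recombinant gamete class with expected frequency r/2 = 0.090/2 = 0.0450.
That is 0.0450 = 4.5% of the progeny.

4.5%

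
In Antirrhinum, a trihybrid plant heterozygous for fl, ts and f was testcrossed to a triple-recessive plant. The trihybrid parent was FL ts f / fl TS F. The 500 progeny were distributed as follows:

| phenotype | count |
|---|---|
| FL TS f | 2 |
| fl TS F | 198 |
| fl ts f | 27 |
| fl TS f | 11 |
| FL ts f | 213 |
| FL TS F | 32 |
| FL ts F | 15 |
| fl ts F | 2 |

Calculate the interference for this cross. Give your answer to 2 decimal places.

-0.06

The two rarest classes, FL TS f and fl ts F, are the double crossovers. Comparing them with the parentals, only the ts allele has switched, so ts is the middle locus and the order is fl – ts – f.
fl–ts: (59 + 4)/500 = 0.1260; ts–f: (26 + 4)/500 = 0.0600.
Expected DCO frequency = 0.1260 × 0.0600 ≈ 0.00756; observed = 4/500 ≈ 0.00800.
Coefficient of coincidence = 0.00800/0.00756 ≈ 1.06; interference = 1 − 1.06 = -0.06.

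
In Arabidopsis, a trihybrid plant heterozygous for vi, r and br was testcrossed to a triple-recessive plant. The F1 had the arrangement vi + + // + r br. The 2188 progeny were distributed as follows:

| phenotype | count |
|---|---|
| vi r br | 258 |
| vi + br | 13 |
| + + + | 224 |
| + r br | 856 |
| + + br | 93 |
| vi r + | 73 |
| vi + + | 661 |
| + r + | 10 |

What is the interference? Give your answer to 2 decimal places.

The two rarest classes, vi + br and + r +, are the double crossovers. Comparing them with the parentals, only the br allele has switched, so br is the middle locus and the order is vi – br – r.
vi–br: (482 + 23)/2188 = 0.2308; br–r: (166 + 23)/2188 = 0.0864.
Expected DCO frequency = 0.2308 × 0.0864 ≈ 0.01994; observed = 23/2188 ≈ 0.01051.
Coefficient of coincidence = 0.01051/0.01994 ≈ 0.53; interference = 1 − 0.53 = 0.47.

0.47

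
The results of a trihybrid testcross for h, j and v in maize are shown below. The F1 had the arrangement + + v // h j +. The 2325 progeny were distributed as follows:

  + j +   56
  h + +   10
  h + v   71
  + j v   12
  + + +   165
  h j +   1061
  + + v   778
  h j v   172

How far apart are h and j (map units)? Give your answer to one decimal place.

6.4 map units

The two rarest classes, + j v and h + +, are the double crossovers. Comparing them with the parentals, only the j allele has switched, so j is the middle locus and the order is v – j – h.
Crossovers in the j–h interval produce the single-crossover classes h + v and + j + (71 + 56 = 127) plus the double crossovers (22).
RF(j–h) = (127 + 22) / 2325 = 149/2325 = 0.0641 → 6.4 map units.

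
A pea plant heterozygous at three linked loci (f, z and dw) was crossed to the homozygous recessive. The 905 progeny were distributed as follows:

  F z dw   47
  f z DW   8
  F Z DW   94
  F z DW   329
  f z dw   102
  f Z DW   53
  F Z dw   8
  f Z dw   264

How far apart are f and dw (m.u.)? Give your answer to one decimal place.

12.8 m.u.

The two most frequent reciprocal classes, f Z dw and F z DW, are the parental types, so the F1 was f Z dw / F z DW.
The two rarest classes, F Z dw and f z DW, are the double crossovers. Comparing them with the parentals, only the f allele has switched, so f is the middle locus and the order is dw – f – z.
Crossovers in the dw–f interval produce the single-crossover classes f Z DW and F z dw (53 + 47 = 100) plus the double crossovers (16).
RF(dw–f) = (100 + 16) / 905 = 116/905 = 0.1282 → 12.8 m.u.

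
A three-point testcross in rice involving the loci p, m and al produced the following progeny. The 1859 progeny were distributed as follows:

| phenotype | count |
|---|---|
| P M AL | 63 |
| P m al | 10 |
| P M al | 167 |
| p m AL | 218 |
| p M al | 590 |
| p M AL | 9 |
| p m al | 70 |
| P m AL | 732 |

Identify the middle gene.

al

The two most frequent reciprocal classes, p M al and P m AL, are the parental types, so the F1 was p M al / P m AL.
The two rarest classes, p M AL and P m al, are the double crossovers. Comparing them with the parentals, only the al allele has switched, so al is the middle locus and the order is p – al – m.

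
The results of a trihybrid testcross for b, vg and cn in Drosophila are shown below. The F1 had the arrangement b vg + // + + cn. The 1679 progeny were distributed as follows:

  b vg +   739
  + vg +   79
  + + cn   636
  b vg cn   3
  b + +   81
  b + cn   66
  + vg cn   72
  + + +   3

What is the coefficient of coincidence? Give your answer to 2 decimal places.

The two rarest classes, b vg cn and + + +, are the double crossovers. Comparing them with the parentals, only the cn allele has switched, so cn is the middle locus and the order is b – cn – vg.
b–cn: (145 + 6)/1679 = 0.0899; cn–vg: (153 + 6)/1679 = 0.0947.
Expected DCO frequency = 0.0899 × 0.0947 ≈ 0.00851; observed = 6/1679 ≈ 0.00357.
Coefficient of coincidence = 0.00357/0.00851 ≈ 0.42.

0.42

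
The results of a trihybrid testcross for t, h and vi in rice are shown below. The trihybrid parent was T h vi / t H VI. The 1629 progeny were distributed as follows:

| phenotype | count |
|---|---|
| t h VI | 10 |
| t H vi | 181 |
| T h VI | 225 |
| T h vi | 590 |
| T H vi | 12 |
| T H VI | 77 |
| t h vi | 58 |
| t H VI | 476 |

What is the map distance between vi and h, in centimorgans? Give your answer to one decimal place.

The two rarest classes, T H vi and t h VI, are the double crossovers. Comparing them with the parentals, only the h allele has switched, so h is the middle locus and the order is vi – h – t.
Crossovers in the vi–h interval produce the single-crossover classes T h VI and t H vi (225 + 181 = 406) plus the double crossovers (22).
RF(vi–h) = (406 + 22) / 1629 = 428/1629 = 0.2627 → 26.3 centimorgans.

26.3 centimorgans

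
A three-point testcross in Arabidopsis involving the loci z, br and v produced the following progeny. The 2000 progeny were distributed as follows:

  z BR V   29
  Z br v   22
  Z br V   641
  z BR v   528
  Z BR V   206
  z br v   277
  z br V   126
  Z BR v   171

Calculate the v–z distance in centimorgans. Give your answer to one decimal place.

The two most frequent reciprocal classes, Z br V and z BR v, are the parental types, so the F1 was Z br V / z BR v.
The two rarest classes, Z br v and z BR V, are the double crossovers. Comparing them with the parentals, only the v allele has switched, so v is the middle locus and the order is z – v – br.
Crossovers in the z–v interval produce the single-crossover classes z br V and Z BR v (126 + 171 = 297) plus the double crossovers (51).
RF(z–v) = (297 + 51) / 2000 = 348/2000 = 0.1740 → 17.4 centimorgans.

17.4 centimorgans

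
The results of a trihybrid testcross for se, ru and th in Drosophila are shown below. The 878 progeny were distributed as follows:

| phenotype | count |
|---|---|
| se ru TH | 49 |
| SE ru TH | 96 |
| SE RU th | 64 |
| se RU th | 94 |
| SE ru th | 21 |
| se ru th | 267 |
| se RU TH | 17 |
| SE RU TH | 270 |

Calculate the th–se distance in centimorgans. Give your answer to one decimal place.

17.2 centimorgans

The two most frequent reciprocal classes, se ru th and SE RU TH, are the parental types, so the F1 was se ru th / SE RU TH.
The two rarest classes, SE ru th and se RU TH, are the double crossovers. Comparing them with the parentals, only the se allele has switched, so se is the middle locus and the order is th – se – ru.
Crossovers in the th–se interval produce the single-crossover classes se ru TH and SE RU th (49 + 64 = 113) plus the double crossovers (38).
RF(th–se) = (113 + 38) / 878 = 151/878 = 0.1720 → 17.2 centimorgans.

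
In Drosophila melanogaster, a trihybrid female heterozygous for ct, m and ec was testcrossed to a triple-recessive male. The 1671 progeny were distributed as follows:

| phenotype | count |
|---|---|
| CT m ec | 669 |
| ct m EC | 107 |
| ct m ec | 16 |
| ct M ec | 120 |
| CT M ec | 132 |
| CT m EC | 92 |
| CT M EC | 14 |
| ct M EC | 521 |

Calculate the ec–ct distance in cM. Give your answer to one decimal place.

14.5 cM

The two most frequent reciprocal classes, CT m ec and ct M EC, are the parental types, so the F1 was CT m ec / ct M EC.
The two rarest classes, ct m ec and CT M EC, are the double crossovers. Comparing them with the parentals, only the ct allele has switched, so ct is the middle locus and the order is ec – ct – m.
Crossovers in the ec–ct interval produce the single-crossover classes CT m EC and ct M ec (92 + 120 = 212) plus the double crossovers (30).
RF(ec–ct) = (212 + 30) / 1671 = 242/1671 = 0.1448 → 14.5 cM.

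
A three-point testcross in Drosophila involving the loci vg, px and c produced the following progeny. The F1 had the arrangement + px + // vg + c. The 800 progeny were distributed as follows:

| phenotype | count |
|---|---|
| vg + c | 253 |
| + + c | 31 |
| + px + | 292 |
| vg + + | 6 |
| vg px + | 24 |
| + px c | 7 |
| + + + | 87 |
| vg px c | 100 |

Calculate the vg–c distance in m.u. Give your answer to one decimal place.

8.5 m.u.

The two rarest classes, + px c and vg + +, are the double crossovers. Comparing them with the parentals, only the c allele has switched, so c is the middle locus and the order is px – c – vg.
Crossovers in the c–vg interval produce the single-crossover classes vg px + and + + c (24 + 31 = 55) plus the double crossovers (13).
RF(c–vg) = (55 + 13) / 800 = 68/800 = 0.0850 → 8.5 m.u.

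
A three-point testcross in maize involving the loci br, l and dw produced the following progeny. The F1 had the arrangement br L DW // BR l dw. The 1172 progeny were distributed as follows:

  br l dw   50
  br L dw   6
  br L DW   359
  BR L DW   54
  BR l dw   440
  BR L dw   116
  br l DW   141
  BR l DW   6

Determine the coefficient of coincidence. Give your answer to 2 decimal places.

0.45

The two rarest classes, br L dw and BR l DW, are the double crossovers. Comparing them with the parentals, only the dw allele has switched, so dw is the middle locus and the order is l – dw – br.
l–dw: (257 + 12)/1172 = 0.2295; dw–br: (104 + 12)/1172 = 0.0990.
Expected DCO frequency = 0.2295 × 0.0990 ≈ 0.02272; observed = 12/1172 ≈ 0.01024.
Coefficient of coincidence = 0.01024/0.02272 ≈ 0.45.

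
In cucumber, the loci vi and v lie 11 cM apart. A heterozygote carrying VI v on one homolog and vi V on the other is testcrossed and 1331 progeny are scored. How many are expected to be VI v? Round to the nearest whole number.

592

A map distance of 11 cM corresponds to a recombination frequency of 0.110.
The F1 is VI v / vi V, so VI v is a parental gamete class with expected frequency (1 − r)/2 = 0.890/2 = 0.4450.
Expected number = 0.4450 × 1331 = 592.29 ≈ 592.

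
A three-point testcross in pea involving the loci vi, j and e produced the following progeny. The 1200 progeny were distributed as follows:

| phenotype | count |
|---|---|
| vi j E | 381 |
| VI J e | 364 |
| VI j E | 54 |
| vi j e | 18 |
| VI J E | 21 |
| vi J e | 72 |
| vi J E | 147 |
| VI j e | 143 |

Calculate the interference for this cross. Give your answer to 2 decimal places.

The two most frequent reciprocal classes, VI J e and vi j E, are the parental types, so the F1 was VI J e / vi j E.
The two rarest classes, VI J E and vi j e, are the double crossovers. Comparing them with the parentals, only the e allele has switched, so e is the middle locus and the order is j – e – vi.
j–e: (290 + 39)/1200 = 0.2742; e–vi: (126 + 39)/1200 = 0.1375.
Expected DCO frequency = 0.2742 × 0.1375 ≈ 0.03770; observed = 39/1200 ≈ 0.03250.
Coefficient of coincidence = 0.03250/0.03770 ≈ 0.86; interference = 1 − 0.86 = 0.14.

0.14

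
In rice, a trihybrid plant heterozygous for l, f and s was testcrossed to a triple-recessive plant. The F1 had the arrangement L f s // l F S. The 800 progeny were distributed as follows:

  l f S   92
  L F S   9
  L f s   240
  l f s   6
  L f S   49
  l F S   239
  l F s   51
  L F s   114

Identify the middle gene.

l

The two rarest classes, l f s and L F S, are the double crossovers. Comparing them with the parentals, only the l allele has switched, so l is the middle locus and the order is f – l – s.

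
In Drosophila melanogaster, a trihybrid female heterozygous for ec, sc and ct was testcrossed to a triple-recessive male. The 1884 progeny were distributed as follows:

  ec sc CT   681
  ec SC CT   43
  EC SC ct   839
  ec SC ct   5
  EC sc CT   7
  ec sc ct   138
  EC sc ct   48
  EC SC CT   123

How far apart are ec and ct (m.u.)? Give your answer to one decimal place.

The two most frequent reciprocal classes, ec sc CT and EC SC ct, are the parental types, so the F1 was ec sc CT / EC SC ct.
The two rarest classes, EC sc CT and ec SC ct, are the double crossovers. Comparing them with the parentals, only the ec allele has switched, so ec is the middle locus and the order is ct – ec – sc.
Crossovers in the ct–ec interval produce the single-crossover classes ec sc ct and EC SC CT (138 + 123 = 261) plus the double crossovers (12).
RF(ct–ec) = (261 + 12) / 1884 = 273/1884 = 0.1449 → 14.5 m.u.

14.5 m.u.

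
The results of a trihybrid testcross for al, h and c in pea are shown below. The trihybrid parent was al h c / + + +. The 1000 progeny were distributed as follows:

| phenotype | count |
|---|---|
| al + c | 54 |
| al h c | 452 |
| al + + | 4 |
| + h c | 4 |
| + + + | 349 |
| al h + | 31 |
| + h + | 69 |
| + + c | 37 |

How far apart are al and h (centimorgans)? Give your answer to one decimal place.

13.1 centimorgans

The two rarest classes, + h c and al + +, are the double crossovers. Comparing them with the parentals, only the al allele has switched, so al is the middle locus and the order is c – al – h.
Crossovers in the al–h interval produce the single-crossover classes al + c and + h + (54 + 69 = 123) plus the double crossovers (8).
RF(al–h) = (123 + 8) / 1000 = 131/1000 = 0.1310 → 13.1 centimorgans.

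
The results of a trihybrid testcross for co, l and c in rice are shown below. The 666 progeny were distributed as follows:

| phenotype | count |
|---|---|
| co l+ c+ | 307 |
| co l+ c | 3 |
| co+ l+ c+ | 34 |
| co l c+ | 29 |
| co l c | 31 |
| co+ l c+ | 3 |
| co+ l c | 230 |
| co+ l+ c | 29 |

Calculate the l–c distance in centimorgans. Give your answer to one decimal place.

9.6 centimorgans

The two most frequent reciprocal classes, co l+ c+ and co+ l c, are the parental types, so the F1 was co l+ c+ / co+ l c.
The two rarest classes, co l+ c and co+ l c+, are the double crossovers. Comparing them with the parentals, only the c allele has switched, so c is the middle locus and the order is co – c – l.
Crossovers in the c–l interval produce the single-crossover classes co l c+ and co+ l+ c (29 + 29 = 58) plus the double crossovers (6).
RF(c–l) = (58 + 6) / 666 = 64/666 = 0.0961 → 9.6 centimorgans.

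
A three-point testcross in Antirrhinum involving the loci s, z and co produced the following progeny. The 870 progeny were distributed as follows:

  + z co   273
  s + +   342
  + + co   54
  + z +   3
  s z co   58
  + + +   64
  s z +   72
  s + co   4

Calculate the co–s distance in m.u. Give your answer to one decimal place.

The two most frequent reciprocal classes, + z co and s + +, are the parental types, so the F1 was + z co / s + +.
The two rarest classes, + z + and s + co, are the double crossovers. Comparing them with the parentals, only the co allele has switched, so co is the middle locus and the order is z – co – s.
Crossovers in the co–s interval produce the single-crossover classes s z co and + + + (58 + 64 = 122) plus the double crossovers (7).
RF(co–s) = (122 + 7) / 870 = 129/870 = 0.1483 → 14.8 m.u.

14.8 m.u.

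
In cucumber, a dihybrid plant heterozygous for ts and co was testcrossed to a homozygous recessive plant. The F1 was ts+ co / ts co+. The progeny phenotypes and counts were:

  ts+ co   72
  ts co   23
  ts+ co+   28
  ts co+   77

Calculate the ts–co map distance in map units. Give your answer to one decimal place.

25.5 map units

The recombinant classes are ts+ co+ and ts co: 28 + 23 = 51.
Recombination frequency = 51/200 = 0.2550 ≈ 25.5%, i.e. 25.5 map units.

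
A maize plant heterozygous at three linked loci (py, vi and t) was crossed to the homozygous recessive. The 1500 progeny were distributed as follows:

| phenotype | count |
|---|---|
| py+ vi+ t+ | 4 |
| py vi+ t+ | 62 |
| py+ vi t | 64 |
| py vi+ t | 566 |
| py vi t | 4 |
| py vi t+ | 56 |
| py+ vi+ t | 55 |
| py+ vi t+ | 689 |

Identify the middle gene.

The two most frequent reciprocal classes, py vi+ t and py+ vi t+, are the parental types, so the F1 was py vi+ t / py+ vi t+.
The two rarest classes, py vi t and py+ vi+ t+, are the double crossovers. Comparing them with the parentals, only the vi allele has switched, so vi is the middle locus and the order is t – vi – py.

vi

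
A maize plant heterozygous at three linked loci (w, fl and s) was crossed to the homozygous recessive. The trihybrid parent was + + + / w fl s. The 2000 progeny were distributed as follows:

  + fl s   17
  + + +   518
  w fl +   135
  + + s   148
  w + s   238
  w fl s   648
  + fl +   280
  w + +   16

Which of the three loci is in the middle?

The two rarest classes, w + + and + fl s, are the double crossovers. Comparing them with the parentals, only the w allele has switched, so w is the middle locus and the order is s – w – fl.

w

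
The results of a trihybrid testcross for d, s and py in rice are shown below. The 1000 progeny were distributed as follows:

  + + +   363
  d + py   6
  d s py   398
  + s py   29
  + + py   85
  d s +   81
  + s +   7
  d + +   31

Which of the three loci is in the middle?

The two most frequent reciprocal classes, d s py and + + +, are the parental types, so the F1 was d s py / + + +.
The two rarest classes, d + py and + s +, are the double crossovers. Comparing them with the parentals, only the s allele has switched, so s is the middle locus and the order is py – s – d.

s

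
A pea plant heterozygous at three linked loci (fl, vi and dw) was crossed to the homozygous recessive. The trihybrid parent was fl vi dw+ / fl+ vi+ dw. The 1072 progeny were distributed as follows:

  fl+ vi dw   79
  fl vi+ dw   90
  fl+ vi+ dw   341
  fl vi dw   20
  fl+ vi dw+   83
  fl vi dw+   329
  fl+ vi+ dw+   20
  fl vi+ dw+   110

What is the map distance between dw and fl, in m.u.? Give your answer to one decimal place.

19.9 m.u.

The two rarest classes, fl vi dw and fl+ vi+ dw+, are the double crossovers. Comparing them with the parentals, only the dw allele has switched, so dw is the middle locus and the order is vi – dw – fl.
Crossovers in the dw–fl interval produce the single-crossover classes fl+ vi dw+ and fl vi+ dw (83 + 90 = 173) plus the double crossovers (40).
RF(dw–fl) = (173 + 40) / 1072 = 213/1072 = 0.1987 → 19.9 m.u.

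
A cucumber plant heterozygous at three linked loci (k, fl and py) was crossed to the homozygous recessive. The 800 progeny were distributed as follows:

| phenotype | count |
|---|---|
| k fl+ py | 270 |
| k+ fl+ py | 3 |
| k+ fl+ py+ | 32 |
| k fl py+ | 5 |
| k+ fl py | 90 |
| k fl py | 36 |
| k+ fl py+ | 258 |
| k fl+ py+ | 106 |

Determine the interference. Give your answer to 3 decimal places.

The two most frequent reciprocal classes, k+ fl py+ and k fl+ py, are the parental types, so the F1 was k+ fl py+ / k fl+ py.
The two rarest classes, k fl py+ and k+ fl+ py, are the double crossovers. Comparing them with the parentals, only the k allele has switched, so k is the middle locus and the order is py – k – fl.
py–k: (196 + 8)/800 = 0.2550; k–fl: (68 + 8)/800 = 0.0950.
Expected DCO frequency = 0.2550 × 0.0950 ≈ 0.02423; observed = 8/800 ≈ 0.01000.
Coefficient of coincidence = 0.01000/0.02423 ≈ 0.413; interference = 1 − 0.413 = 0.587.

0.587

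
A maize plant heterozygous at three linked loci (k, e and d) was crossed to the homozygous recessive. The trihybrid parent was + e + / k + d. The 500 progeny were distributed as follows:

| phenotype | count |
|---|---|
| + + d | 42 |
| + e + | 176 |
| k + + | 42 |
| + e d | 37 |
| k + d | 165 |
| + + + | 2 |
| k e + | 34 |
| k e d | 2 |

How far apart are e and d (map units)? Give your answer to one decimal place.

16.6 map units

The two rarest classes, + + + and k e d, are the double crossovers. Comparing them with the parentals, only the e allele has switched, so e is the middle locus and the order is d – e – k.
Crossovers in the d–e interval produce the single-crossover classes + e d and k + + (37 + 42 = 79) plus the double crossovers (4).
RF(d–e) = (79 + 4) / 500 = 83/500 = 0.1660 → 16.6 map units.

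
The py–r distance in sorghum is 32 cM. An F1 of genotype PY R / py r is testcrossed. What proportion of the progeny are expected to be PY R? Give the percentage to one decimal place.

34.0%

A map distance of 32 cM corresponds to a recombination frequency of 0.320.
The F1 is PY R / py r, so PY R is a parental gamete class with expected frequency (1 − r)/2 = 0.680/2 = 0.3400.
That is 0.3400 = 34.0% of the progeny.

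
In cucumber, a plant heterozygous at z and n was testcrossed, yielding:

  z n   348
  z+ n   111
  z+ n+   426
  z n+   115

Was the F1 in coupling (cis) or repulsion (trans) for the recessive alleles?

cis

The two most frequent classes are z+ n+ (426) and z n (348); these are the parental (non-recombinant) types.
So the F1 carried z+ n+ on one chromosome and z n on the other — the recessive alleles are on the same chromosome (cis / coupling).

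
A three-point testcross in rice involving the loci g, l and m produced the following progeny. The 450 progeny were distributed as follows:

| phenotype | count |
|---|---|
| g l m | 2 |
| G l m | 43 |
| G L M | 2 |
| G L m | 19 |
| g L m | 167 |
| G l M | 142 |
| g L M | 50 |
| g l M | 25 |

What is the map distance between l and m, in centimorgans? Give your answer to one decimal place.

21.6 centimorgans

The two most frequent reciprocal classes, G l M and g L m, are the parental types, so the F1 was G l M / g L m.
The two rarest classes, G L M and g l m, are the double crossovers. Comparing them with the parentals, only the l allele has switched, so l is the middle locus and the order is m – l – g.
Crossovers in the m–l interval produce the single-crossover classes G l m and g L M (43 + 50 = 93) plus the double crossovers (4).
RF(m–l) = (93 + 4) / 450 = 97/450 = 0.2156 → 21.6 centimorgans.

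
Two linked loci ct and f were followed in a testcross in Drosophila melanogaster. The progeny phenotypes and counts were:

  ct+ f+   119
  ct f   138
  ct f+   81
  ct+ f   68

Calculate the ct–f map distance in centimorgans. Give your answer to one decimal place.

The two most frequent classes, ct+ f+ (119) and ct f (138), are the parental types, so the F1 was ct+ f+ / ct f.
The recombinant classes are ct+ f and ct f+: 68 + 81 = 149.
Recombination frequency = 149/406 = 0.3670 ≈ 36.7%, i.e. 36.7 centimorgans.

36.7 centimorgans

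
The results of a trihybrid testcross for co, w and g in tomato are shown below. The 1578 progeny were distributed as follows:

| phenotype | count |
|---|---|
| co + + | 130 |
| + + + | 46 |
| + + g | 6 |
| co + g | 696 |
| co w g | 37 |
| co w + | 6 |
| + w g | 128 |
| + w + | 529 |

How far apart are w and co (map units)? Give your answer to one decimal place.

The two most frequent reciprocal classes, + w + and co + g, are the parental types, so the F1 was + w + / co + g.
The two rarest classes, co w + and + + g, are the double crossovers. Comparing them with the parentals, only the co allele has switched, so co is the middle locus and the order is w – co – g.
Crossovers in the w–co interval produce the single-crossover classes + + + and co w g (46 + 37 = 83) plus the double crossovers (12).
RF(w–co) = (83 + 12) / 1578 = 95/1578 = 0.0602 → 6.0 map units.

6.0 map units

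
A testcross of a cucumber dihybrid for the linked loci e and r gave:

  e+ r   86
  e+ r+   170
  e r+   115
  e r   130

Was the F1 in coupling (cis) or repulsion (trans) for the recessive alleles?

cis

The two most frequent classes are e+ r+ (170) and e r (130); these are the parental (non-recombinant) types.
So the F1 carried e+ r+ on one chromosome and e r on the other — the recessive alleles are on the same chromosome (cis / coupling).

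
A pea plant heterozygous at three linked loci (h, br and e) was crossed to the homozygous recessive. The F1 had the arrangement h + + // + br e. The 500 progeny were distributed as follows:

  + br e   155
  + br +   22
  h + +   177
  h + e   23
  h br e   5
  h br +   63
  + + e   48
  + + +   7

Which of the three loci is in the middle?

h

The two rarest classes, + + + and h br e, are the double crossovers. Comparing them with the parentals, only the h allele has switched, so h is the middle locus and the order is br – h – e.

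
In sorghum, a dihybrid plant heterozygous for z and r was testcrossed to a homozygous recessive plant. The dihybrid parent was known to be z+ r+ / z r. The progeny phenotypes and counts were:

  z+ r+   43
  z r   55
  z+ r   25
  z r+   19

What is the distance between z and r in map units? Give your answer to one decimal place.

31.0 map units

The recombinant classes are z+ r and z r+: 25 + 19 = 44.
Recombination frequency = 44/142 = 0.3099 ≈ 31.0%, i.e. 31.0 map units.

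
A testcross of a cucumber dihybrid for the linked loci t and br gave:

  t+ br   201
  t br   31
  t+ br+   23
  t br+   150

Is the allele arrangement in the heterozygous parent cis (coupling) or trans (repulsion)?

trans

The two most frequent classes are t+ br (201) and t br+ (150); these are the parental (non-recombinant) types.
So the F1 carried t+ br on one chromosome and t br+ on the other — the recessive alleles are on opposite chromosomes (trans / repulsion).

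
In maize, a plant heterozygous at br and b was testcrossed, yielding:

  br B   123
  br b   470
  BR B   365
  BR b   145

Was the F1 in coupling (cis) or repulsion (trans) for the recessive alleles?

cis

The two most frequent classes are BR B (365) and br b (470); these are the parental (non-recombinant) types.
So the F1 carried BR B on one chromosome and br b on the other — the recessive alleles are on the same chromosome (cis / coupling).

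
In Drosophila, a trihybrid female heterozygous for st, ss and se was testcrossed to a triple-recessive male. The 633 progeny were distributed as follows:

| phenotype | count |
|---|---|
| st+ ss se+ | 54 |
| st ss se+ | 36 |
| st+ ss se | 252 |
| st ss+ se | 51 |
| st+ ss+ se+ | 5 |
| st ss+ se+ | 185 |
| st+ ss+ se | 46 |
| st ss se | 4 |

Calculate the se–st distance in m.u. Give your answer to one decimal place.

18.0 m.u.

The two most frequent reciprocal classes, st ss+ se+ and st+ ss se, are the parental types, so the F1 was st ss+ se+ / st+ ss se.
The two rarest classes, st+ ss+ se+ and st ss se, are the double crossovers. Comparing them with the parentals, only the st allele has switched, so st is the middle locus and the order is se – st – ss.
Crossovers in the se–st interval produce the single-crossover classes st ss+ se and st+ ss se+ (51 + 54 = 105) plus the double crossovers (9).
RF(se–st) = (105 + 9) / 633 = 114/633 = 0.1801 → 18.0 m.u.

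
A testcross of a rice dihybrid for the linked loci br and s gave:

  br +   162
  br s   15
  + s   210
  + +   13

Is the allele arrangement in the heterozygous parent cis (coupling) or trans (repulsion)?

The two most frequent classes are + s (210) and br + (162); these are the parental (non-recombinant) types.
So the F1 carried + s on one chromosome and br + on the other — the recessive alleles are on opposite chromosomes (trans / repulsion).

trans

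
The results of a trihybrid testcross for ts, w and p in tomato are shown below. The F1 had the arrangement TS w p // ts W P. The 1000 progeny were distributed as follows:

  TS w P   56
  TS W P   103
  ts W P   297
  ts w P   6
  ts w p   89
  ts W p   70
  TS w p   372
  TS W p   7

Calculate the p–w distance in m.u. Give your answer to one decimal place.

The two rarest classes, TS W p and ts w P, are the double crossovers. Comparing them with the parentals, only the w allele has switched, so w is the middle locus and the order is p – w – ts.
Crossovers in the p–w interval produce the single-crossover classes TS w P and ts W p (56 + 70 = 126) plus the double crossovers (13).
RF(p–w) = (126 + 13) / 1000 = 139/1000 = 0.1390 → 13.9 m.u.

13.9 m.u.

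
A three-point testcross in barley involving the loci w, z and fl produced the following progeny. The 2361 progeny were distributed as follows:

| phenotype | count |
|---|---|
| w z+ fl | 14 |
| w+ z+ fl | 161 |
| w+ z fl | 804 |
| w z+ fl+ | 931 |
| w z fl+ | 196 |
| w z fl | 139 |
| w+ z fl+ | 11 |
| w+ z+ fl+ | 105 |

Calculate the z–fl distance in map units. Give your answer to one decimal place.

16.2 map units

The two most frequent reciprocal classes, w+ z fl and w z+ fl+, are the parental types, so the F1 was w+ z fl / w z+ fl+.
The two rarest classes, w+ z fl+ and w z+ fl, are the double crossovers. Comparing them with the parentals, only the fl allele has switched, so fl is the middle locus and the order is w – fl – z.
Crossovers in the fl–z interval produce the single-crossover classes w+ z+ fl and w z fl+ (161 + 196 = 357) plus the double crossovers (25).
RF(fl–z) = (357 + 25) / 2361 = 382/2361 = 0.1618 → 16.2 map units.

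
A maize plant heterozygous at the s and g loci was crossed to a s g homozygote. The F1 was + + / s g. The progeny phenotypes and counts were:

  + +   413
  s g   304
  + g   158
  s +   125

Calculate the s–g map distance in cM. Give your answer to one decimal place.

The recombinant classes are + g and s +: 158 + 125 = 283.
Recombination frequency = 283/1000 = 0.2830 ≈ 28.3%, i.e. 28.3 cM.

28.3 cM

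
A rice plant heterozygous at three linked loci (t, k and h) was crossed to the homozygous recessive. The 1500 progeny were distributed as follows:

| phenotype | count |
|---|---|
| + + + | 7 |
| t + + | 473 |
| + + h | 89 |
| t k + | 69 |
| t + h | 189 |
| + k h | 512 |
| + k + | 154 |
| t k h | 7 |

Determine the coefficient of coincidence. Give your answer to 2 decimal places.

0.34

The two most frequent reciprocal classes, + k h and t + +, are the parental types, so the F1 was + k h / t + +.
The two rarest classes, t k h and + + +, are the double crossovers. Comparing them with the parentals, only the t allele has switched, so t is the middle locus and the order is k – t – h.
k–t: (158 + 14)/1500 = 0.1147; t–h: (343 + 14)/1500 = 0.2380.
Expected DCO frequency = 0.1147 × 0.2380 ≈ 0.02730; observed = 14/1500 ≈ 0.00933.
Coefficient of coincidence = 0.00933/0.02730 ≈ 0.34.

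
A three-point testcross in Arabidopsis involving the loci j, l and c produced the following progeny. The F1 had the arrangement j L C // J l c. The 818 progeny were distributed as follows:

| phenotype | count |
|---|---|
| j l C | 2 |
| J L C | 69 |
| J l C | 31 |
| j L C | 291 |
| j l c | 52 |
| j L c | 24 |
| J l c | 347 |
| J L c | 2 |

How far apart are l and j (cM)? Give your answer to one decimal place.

15.3 cM

The two rarest classes, j l C and J L c, are the double crossovers. Comparing them with the parentals, only the l allele has switched, so l is the middle locus and the order is j – l – c.
Crossovers in the j–l interval produce the single-crossover classes J L C and j l c (69 + 52 = 121) plus the double crossovers (4).
RF(j–l) = (121 + 4) / 818 = 125/818 = 0.1528 → 15.3 cM.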